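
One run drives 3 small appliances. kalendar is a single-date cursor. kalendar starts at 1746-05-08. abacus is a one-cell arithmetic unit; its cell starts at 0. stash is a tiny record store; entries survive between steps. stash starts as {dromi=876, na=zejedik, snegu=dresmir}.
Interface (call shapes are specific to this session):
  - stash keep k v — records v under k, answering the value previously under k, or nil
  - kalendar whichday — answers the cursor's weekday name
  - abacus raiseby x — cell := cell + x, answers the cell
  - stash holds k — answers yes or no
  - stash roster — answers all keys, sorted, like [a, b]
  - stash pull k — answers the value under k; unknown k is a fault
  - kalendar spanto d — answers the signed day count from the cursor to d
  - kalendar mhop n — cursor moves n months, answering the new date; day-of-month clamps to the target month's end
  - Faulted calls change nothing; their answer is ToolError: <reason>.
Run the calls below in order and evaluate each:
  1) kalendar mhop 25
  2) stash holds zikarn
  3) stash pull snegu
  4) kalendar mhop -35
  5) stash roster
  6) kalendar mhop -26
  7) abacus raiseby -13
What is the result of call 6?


Answer: 1743-05-08

Derivation:
% kalendar mhop(n→25) == 1748-06-08
% stash holds(k→zikarn) == no
% stash pull(k→snegu) == dresmir
% kalendar mhop(n→-35) == 1745-07-08
% stash roster() == [dromi, na, snegu]
% kalendar mhop(n→-26) == 1743-05-08
% abacus raiseby(x→-13) == -13


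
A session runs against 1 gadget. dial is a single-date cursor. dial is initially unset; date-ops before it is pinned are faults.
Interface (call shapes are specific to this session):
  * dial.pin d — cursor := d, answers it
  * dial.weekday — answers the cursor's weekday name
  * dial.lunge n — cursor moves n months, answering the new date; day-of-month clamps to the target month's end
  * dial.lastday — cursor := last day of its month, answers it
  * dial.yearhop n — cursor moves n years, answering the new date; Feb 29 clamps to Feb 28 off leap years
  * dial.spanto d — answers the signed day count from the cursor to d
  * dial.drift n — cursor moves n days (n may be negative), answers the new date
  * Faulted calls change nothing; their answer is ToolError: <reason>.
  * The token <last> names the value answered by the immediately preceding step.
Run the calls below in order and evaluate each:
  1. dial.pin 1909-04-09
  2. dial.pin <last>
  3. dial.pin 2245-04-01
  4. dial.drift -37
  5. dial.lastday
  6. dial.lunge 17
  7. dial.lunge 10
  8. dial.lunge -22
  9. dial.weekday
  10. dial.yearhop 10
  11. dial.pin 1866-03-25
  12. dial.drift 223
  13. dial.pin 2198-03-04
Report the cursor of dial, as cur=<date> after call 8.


Invoking dial.pin using d→1909-04-09, and get 1909-04-09.
Then dial.pin using d→<last>, → 1909-04-09.
I invoke dial.pin using d→2245-04-01, giving 2245-04-01.
Calling dial.drift using n→-37, giving 2245-02-23.
Next I call dial.lastday, — result: 2245-02-28.
Next I call dial.lunge using n→17, and get 2246-07-28.
Using dial.lunge using n→10, → 2247-05-28.
Then dial.lunge using n→-22, and get 2245-07-28.
I run dial.weekday(), and see Monday.
Calling dial.yearhop using n→10, which returns 2255-07-28.
I try dial.pin using d→1866-03-25, which returns 1866-03-25.
I try dial.drift using n→223, giving 1866-11-03.
Invoking dial.pin using d→2198-03-04, and get 2198-03-04.

Answer: cur=2245-07-28


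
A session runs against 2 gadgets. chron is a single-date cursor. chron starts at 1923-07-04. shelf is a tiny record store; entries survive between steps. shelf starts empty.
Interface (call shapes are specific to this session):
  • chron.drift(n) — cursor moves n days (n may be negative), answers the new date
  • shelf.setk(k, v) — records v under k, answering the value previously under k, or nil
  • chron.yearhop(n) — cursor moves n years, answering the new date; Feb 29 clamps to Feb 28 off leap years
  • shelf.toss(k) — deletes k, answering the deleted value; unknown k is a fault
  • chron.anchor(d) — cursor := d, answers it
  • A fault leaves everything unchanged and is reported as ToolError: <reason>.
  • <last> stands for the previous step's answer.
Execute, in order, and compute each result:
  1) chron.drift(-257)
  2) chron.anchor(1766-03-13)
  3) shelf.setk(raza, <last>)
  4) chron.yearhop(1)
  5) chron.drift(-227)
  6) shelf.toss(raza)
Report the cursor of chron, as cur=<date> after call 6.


Answer: cur=1766-07-29

Derivation:
% chron.drift n: -257
= 1922-10-20
% chron.anchor d: 1766-03-13
= 1766-03-13
% shelf.setk k: raza v: <last>
= nil
% chron.yearhop n: 1
= 1767-03-13
% chron.drift n: -227
= 1766-07-29
% shelf.toss k: raza
= 1766-03-13


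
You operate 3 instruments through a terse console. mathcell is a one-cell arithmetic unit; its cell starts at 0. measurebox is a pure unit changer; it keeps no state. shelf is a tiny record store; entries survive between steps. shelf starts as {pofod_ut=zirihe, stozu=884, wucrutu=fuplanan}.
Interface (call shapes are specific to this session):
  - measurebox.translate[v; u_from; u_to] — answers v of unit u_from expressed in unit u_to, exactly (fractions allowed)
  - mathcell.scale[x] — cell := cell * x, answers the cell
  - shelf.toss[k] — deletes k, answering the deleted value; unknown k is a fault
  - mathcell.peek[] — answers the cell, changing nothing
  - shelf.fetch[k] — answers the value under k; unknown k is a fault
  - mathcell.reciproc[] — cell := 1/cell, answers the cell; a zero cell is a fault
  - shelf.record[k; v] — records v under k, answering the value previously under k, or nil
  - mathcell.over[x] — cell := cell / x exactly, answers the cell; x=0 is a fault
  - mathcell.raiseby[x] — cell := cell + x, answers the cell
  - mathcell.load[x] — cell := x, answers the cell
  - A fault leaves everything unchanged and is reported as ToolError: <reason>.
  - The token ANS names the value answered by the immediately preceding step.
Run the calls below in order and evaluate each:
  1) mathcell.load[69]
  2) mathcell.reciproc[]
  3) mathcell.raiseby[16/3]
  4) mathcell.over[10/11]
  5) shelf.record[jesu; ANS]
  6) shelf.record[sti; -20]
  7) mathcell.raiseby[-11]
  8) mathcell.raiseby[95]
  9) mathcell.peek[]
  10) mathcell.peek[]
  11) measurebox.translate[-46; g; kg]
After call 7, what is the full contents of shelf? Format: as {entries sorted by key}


> mathcell.load 69
:: 69
> mathcell.reciproc
:: 1/69
> mathcell.raiseby 16/3
:: 123/23
> mathcell.over 10/11
:: 1353/230
> shelf.record jesu ANS
:: nil
> shelf.record sti -20
:: nil
> mathcell.raiseby -11
:: -1177/230
> mathcell.raiseby 95
:: 20673/230
> mathcell.peek
:: 20673/230
> mathcell.peek
:: 20673/230
> measurebox.translate -46 g kg
:: -23/500

Answer: {jesu=1353/230, pofod_ut=zirihe, sti=-20, stozu=884, wucrutu=fuplanan}


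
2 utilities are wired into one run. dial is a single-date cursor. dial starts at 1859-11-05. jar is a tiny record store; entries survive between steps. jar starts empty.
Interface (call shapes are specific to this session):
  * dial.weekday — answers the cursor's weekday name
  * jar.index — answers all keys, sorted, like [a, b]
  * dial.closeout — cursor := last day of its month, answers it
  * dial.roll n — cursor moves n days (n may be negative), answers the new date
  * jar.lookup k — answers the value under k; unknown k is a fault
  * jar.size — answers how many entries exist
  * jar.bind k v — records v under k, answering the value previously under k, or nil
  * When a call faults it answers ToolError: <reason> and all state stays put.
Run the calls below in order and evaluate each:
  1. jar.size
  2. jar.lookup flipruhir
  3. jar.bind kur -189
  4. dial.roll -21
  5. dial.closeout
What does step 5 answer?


Answer: 1859-10-31

Derivation:
Step: jar.size[]
Result: 0
Step: jar.lookup[k→flipruhir]
Result: ToolError: no such key flipruhir
Step: jar.bind[k→kur; v→-189]
Result: nil
Step: dial.roll[n→-21]
Result: 1859-10-15
Step: dial.closeout[]
Result: 1859-10-31


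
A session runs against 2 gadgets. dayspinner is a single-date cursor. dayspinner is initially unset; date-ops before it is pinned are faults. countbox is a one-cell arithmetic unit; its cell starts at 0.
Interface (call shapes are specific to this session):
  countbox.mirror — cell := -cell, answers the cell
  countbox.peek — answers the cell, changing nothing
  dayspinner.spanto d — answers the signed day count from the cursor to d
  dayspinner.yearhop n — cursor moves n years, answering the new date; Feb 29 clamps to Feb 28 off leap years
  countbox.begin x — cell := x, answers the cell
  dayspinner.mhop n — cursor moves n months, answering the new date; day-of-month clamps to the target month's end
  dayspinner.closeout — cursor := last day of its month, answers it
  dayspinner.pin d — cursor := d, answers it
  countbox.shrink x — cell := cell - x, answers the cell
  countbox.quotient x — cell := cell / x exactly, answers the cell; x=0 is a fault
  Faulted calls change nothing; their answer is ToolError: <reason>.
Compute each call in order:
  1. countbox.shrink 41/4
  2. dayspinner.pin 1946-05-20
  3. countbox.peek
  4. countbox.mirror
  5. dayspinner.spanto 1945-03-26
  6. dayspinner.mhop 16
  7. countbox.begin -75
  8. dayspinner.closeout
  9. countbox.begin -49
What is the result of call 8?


Answer: 1947-09-30

Derivation:
>> shrink(x→41/4)
<< -41/4
>> pin(d→1946-05-20)
<< 1946-05-20
>> peek()
<< -41/4
>> mirror()
<< 41/4
>> spanto(d→1945-03-26)
<< -420
>> mhop(n→16)
<< 1947-09-20
>> begin(x→-75)
<< -75
>> closeout()
<< 1947-09-30
>> begin(x→-49)
<< -49


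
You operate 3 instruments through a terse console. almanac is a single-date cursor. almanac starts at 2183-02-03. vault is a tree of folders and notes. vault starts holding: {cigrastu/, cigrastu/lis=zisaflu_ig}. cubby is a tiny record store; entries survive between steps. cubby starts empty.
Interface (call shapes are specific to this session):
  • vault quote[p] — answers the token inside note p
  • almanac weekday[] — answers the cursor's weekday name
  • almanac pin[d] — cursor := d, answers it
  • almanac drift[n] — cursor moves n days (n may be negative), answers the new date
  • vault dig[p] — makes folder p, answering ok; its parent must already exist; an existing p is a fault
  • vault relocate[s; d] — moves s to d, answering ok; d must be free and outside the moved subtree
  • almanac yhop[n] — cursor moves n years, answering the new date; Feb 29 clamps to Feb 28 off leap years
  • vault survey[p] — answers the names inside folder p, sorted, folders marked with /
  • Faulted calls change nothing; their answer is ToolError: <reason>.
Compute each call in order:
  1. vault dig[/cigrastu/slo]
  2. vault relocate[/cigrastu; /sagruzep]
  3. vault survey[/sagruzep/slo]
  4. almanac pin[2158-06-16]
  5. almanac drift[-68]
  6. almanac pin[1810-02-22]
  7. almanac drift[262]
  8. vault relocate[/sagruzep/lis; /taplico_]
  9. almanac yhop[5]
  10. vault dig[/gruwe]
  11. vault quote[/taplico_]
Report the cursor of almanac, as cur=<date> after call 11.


Answer: cur=1815-11-11

Derivation:
Calling vault dig with /cigrastu/slo, and observe ok.
I use vault relocate with /cigrastu, /sagruzep, and observe ok.
Then vault survey with /sagruzep/slo, → [].
Calling almanac pin with 2158-06-16, yielding 2158-06-16.
Using almanac drift with -68: 2158-04-09.
I use almanac pin with 1810-02-22, and get 1810-02-22.
Now I run almanac drift with 262, and get 1810-11-11.
I use vault relocate with /sagruzep/lis, /taplico_: ok.
I run almanac yhop with 5, → 1815-11-11.
I try vault dig with /gruwe, and see ok.
Calling vault quote with /taplico_, — result: zisaflu_ig.


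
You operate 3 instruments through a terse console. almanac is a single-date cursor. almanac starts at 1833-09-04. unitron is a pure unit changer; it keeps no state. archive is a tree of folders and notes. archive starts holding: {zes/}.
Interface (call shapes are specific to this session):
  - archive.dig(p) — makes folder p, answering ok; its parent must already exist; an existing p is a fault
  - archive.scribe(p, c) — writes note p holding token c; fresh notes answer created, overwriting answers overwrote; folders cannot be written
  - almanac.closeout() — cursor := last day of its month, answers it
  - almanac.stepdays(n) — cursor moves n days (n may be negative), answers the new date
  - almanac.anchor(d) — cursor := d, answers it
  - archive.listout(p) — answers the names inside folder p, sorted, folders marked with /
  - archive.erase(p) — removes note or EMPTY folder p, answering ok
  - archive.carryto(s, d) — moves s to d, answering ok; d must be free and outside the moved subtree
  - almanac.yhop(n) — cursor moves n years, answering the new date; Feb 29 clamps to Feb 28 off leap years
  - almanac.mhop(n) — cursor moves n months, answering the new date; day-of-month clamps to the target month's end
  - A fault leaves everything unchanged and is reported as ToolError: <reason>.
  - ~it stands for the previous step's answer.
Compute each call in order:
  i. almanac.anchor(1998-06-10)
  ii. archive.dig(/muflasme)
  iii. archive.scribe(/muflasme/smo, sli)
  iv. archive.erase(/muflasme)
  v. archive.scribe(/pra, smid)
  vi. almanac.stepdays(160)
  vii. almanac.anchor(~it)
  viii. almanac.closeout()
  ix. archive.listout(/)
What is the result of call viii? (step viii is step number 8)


Answer: 1998-11-30

Derivation:
Now I run almanac.anchor on d→1998-06-10, and get 1998-06-10.
I try archive.dig on p→/muflasme: ok.
Next I call archive.scribe on p→/muflasme/smo, c→sli, giving created.
I call archive.erase on p→/muflasme, yielding ToolError: not empty.
I use archive.scribe on p→/pra, c→smid, → created.
Next I call almanac.stepdays on n→160, yielding 1998-11-17.
Using almanac.anchor on d→~it, → 1998-11-17.
Using almanac.closeout(): 1998-11-30.
I use archive.listout on p→/, which returns [muflasme/, pra, zes/].


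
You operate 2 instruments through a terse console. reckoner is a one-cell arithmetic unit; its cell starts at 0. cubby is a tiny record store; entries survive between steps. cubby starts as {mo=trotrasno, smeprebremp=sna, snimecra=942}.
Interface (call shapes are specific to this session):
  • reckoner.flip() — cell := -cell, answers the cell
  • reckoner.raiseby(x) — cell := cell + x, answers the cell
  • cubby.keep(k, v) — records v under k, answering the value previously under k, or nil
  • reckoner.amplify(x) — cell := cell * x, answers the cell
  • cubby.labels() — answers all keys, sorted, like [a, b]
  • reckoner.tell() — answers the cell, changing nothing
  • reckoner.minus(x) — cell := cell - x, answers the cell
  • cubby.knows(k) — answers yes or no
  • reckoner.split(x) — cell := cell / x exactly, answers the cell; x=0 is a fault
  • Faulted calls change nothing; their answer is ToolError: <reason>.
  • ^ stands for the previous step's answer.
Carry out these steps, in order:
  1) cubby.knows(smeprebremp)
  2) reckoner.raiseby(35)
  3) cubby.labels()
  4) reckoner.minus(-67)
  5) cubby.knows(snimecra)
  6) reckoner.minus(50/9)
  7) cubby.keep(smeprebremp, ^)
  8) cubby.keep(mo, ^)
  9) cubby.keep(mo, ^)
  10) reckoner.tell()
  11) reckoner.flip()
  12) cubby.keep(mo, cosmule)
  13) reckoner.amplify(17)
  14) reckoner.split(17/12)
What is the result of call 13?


I try cubby.knows on k→smeprebremp, — result: yes.
Using reckoner.raiseby on x→35, which returns 35.
Next I call cubby.labels(), giving [mo, smeprebremp, snimecra].
Now I run reckoner.minus on x→-67, giving 102.
Invoking cubby.knows on k→snimecra, and see yes.
Invoking reckoner.minus on x→50/9: 868/9.
I run cubby.keep on k→smeprebremp, v→^: sna.
Then cubby.keep on k→mo, v→^, and see trotrasno.
Then cubby.keep on k→mo, v→^, and see sna.
Then reckoner.tell, which returns 868/9.
Invoking reckoner.flip(), and get -868/9.
I try cubby.keep on k→mo, v→cosmule, which returns trotrasno.
Next I call reckoner.amplify on x→17, → -14756/9.
Calling reckoner.split on x→17/12, and get -3472/3.

Answer: -14756/9


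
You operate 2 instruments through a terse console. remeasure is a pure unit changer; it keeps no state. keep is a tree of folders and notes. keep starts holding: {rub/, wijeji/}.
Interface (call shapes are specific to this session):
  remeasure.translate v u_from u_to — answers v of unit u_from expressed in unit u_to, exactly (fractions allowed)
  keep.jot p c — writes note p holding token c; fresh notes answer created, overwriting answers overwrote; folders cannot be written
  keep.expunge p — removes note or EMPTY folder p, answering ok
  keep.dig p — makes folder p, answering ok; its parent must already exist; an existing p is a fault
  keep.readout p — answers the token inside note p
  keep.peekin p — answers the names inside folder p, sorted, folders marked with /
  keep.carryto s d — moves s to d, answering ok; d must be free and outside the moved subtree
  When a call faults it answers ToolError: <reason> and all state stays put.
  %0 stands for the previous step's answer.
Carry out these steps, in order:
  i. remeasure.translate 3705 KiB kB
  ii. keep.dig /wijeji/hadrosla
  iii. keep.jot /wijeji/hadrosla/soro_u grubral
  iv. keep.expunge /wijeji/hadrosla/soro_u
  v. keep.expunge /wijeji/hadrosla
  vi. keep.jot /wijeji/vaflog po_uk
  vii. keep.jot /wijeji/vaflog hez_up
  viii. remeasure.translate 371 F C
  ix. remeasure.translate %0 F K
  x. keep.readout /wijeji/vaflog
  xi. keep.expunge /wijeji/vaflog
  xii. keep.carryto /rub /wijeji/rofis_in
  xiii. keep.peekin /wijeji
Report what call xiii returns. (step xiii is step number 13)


~$ translate 3705 KiB kB
:: 94848/25
~$ dig /wijeji/hadrosla
:: ok
~$ jot /wijeji/hadrosla/soro_u grubral
:: created
~$ expunge /wijeji/hadrosla/soro_u
:: ok
~$ expunge /wijeji/hadrosla
:: ok
~$ jot /wijeji/vaflog po_uk
:: created
~$ jot /wijeji/vaflog hez_up
:: overwrote
~$ translate 371 F C
:: 565/3
~$ translate %0 F K
:: 194401/540
~$ readout /wijeji/vaflog
:: hez_up
~$ expunge /wijeji/vaflog
:: ok
~$ carryto /rub /wijeji/rofis_in
:: ok
~$ peekin /wijeji
:: [rofis_in/]

Answer: [rofis_in/]


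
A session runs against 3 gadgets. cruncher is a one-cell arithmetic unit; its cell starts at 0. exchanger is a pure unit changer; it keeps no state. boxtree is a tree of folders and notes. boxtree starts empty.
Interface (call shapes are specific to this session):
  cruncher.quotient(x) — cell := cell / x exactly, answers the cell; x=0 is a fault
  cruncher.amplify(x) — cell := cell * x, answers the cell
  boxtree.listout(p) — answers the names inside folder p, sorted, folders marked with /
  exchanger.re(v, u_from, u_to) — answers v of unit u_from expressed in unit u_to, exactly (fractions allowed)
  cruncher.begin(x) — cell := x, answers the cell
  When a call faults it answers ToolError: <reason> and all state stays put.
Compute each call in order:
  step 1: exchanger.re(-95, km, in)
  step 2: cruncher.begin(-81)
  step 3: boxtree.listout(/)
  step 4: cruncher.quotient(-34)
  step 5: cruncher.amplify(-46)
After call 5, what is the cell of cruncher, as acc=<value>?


[in] exchanger.re -95 km in
[out] -475000000/127
[in] cruncher.begin -81
[out] -81
[in] boxtree.listout /
[out] []
[in] cruncher.quotient -34
[out] 81/34
[in] cruncher.amplify -46
[out] -1863/17

Answer: acc=-1863/17


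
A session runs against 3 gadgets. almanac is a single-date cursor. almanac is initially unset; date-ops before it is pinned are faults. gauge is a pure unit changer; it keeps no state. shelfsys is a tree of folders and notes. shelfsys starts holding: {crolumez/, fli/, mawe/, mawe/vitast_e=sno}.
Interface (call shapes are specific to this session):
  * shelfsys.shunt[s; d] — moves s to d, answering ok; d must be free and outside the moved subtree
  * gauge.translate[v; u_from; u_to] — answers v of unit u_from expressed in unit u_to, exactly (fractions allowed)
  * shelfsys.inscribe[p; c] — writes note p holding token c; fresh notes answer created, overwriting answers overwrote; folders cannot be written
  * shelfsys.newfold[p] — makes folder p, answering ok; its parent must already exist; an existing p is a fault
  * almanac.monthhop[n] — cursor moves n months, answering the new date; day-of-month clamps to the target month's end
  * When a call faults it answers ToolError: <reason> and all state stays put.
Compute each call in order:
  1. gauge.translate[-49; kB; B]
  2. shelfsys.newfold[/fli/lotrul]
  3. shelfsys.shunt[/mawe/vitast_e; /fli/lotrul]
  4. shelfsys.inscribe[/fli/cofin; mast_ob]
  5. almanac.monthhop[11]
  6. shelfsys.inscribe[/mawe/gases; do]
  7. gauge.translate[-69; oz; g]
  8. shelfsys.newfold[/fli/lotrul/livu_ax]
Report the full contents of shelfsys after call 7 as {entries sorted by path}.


% gauge.translate v='-49' u_from='kB' u_to='B'
  -49000
% shelfsys.newfold p='/fli/lotrul'
  ok
% shelfsys.shunt s='/mawe/vitast_e' d='/fli/lotrul'
  ToolError: exists
% shelfsys.inscribe p='/fli/cofin' c='mast_ob'
  created
% almanac.monthhop n='11'
  ToolError: no date set
% shelfsys.inscribe p='/mawe/gases' c='do'
  created
% gauge.translate v='-69' u_from='oz' u_to='g'
  -3129787353/1600000
% shelfsys.newfold p='/fli/lotrul/livu_ax'
  ok

Answer: {crolumez/, fli/, fli/cofin=mast_ob, fli/lotrul/, mawe/, mawe/gases=do, mawe/vitast_e=sno}


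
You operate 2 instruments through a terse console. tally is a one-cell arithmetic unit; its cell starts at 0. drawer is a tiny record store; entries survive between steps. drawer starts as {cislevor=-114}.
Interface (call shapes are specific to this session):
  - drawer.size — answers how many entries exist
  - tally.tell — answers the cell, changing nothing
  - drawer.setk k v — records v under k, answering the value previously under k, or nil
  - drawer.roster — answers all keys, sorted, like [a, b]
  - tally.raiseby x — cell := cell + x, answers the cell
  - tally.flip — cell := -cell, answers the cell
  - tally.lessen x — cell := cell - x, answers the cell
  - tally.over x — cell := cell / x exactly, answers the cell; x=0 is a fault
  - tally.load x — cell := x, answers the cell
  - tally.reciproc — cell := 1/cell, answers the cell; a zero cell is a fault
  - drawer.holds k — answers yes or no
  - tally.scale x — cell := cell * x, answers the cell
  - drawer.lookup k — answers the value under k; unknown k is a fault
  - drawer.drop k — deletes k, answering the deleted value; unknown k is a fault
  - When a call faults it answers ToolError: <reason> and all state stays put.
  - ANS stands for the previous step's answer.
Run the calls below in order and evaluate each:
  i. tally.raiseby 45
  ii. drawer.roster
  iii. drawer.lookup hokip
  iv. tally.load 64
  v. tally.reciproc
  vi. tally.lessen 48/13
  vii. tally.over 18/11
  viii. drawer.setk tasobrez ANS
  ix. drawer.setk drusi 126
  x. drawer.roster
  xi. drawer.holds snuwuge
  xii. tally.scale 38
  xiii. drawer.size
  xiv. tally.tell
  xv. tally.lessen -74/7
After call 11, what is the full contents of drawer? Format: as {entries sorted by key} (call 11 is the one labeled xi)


! 1. tally.raiseby(x=45) ~> 45
! 2. drawer.roster() ~> [cislevor]
! 3. drawer.lookup(k=hokip) ~> ToolError: no such key hokip
! 4. tally.load(x=64) ~> 64
! 5. tally.reciproc() ~> 1/64
! 6. tally.lessen(x=48/13) ~> -3059/832
! 7. tally.over(x=18/11) ~> -33649/14976
! 8. drawer.setk(k=tasobrez, v=ANS) ~> nil
! 9. drawer.setk(k=drusi, v=126) ~> nil
! 10. drawer.roster() ~> [cislevor, drusi, tasobrez]
! 11. drawer.holds(k=snuwuge) ~> no
! 12. tally.scale(x=38) ~> -639331/7488
! 13. drawer.size() ~> 3
! 14. tally.tell() ~> -639331/7488
! 15. tally.lessen(x=-74/7) ~> -3921205/52416

Answer: {cislevor=-114, drusi=126, tasobrez=-33649/14976}


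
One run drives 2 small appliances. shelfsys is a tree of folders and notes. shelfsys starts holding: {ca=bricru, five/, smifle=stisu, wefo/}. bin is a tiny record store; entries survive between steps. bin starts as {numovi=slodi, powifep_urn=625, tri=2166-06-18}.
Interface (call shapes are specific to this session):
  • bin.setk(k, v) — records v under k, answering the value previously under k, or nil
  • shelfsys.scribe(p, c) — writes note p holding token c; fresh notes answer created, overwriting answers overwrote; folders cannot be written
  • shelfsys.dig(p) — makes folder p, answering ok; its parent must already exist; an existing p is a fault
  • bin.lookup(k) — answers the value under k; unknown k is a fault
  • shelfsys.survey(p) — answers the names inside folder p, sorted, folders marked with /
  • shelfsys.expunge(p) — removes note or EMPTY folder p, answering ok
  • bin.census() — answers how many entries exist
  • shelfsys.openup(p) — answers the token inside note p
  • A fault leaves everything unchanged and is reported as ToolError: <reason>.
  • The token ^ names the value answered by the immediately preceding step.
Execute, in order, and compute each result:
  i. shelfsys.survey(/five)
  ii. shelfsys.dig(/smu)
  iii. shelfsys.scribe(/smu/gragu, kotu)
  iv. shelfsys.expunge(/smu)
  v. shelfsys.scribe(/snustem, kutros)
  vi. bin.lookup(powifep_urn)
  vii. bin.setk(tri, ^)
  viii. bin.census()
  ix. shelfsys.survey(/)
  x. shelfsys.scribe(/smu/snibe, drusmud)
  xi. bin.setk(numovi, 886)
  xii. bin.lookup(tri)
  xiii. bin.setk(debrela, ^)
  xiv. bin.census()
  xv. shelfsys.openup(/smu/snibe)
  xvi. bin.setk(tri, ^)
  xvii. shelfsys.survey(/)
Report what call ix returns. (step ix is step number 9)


-- 1. shelfsys.survey(p=/five) -> []
-- 2. shelfsys.dig(p=/smu) -> ok
-- 3. shelfsys.scribe(p=/smu/gragu, c=kotu) -> created
-- 4. shelfsys.expunge(p=/smu) -> ToolError: not empty
-- 5. shelfsys.scribe(p=/snustem, c=kutros) -> created
-- 6. bin.lookup(k=powifep_urn) -> 625
-- 7. bin.setk(k=tri, v=^) -> 2166-06-18
-- 8. bin.census() -> 3
-- 9. shelfsys.survey(p=/) -> [ca, five/, smifle, smu/, snustem, wefo/]
-- 10. shelfsys.scribe(p=/smu/snibe, c=drusmud) -> created
-- 11. bin.setk(k=numovi, v=886) -> slodi
-- 12. bin.lookup(k=tri) -> 625
-- 13. bin.setk(k=debrela, v=^) -> nil
-- 14. bin.census() -> 4
-- 15. shelfsys.openup(p=/smu/snibe) -> drusmud
-- 16. bin.setk(k=tri, v=^) -> 625
-- 17. shelfsys.survey(p=/) -> [ca, five/, smifle, smu/, snustem, wefo/]

Answer: [ca, five/, smifle, smu/, snustem, wefo/]


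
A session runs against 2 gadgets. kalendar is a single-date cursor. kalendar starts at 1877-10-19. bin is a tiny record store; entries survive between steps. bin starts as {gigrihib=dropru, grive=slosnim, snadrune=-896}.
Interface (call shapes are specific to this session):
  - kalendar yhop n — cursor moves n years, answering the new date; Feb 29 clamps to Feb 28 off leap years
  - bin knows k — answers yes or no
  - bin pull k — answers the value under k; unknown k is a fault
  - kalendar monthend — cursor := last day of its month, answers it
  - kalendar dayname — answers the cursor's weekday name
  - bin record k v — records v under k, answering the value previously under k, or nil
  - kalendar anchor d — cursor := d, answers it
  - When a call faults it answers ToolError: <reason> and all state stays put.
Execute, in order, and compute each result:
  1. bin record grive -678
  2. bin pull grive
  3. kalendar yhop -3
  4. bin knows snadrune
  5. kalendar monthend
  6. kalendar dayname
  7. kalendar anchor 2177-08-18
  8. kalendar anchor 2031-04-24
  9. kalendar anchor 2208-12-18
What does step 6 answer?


[in] bin record k: grive v: -678
= slosnim
[in] bin pull k: grive
= -678
[in] kalendar yhop n: -3
= 1874-10-19
[in] bin knows k: snadrune
= yes
[in] kalendar monthend
= 1874-10-31
[in] kalendar dayname
= Saturday
[in] kalendar anchor d: 2177-08-18
= 2177-08-18
[in] kalendar anchor d: 2031-04-24
= 2031-04-24
[in] kalendar anchor d: 2208-12-18
= 2208-12-18

Answer: Saturday


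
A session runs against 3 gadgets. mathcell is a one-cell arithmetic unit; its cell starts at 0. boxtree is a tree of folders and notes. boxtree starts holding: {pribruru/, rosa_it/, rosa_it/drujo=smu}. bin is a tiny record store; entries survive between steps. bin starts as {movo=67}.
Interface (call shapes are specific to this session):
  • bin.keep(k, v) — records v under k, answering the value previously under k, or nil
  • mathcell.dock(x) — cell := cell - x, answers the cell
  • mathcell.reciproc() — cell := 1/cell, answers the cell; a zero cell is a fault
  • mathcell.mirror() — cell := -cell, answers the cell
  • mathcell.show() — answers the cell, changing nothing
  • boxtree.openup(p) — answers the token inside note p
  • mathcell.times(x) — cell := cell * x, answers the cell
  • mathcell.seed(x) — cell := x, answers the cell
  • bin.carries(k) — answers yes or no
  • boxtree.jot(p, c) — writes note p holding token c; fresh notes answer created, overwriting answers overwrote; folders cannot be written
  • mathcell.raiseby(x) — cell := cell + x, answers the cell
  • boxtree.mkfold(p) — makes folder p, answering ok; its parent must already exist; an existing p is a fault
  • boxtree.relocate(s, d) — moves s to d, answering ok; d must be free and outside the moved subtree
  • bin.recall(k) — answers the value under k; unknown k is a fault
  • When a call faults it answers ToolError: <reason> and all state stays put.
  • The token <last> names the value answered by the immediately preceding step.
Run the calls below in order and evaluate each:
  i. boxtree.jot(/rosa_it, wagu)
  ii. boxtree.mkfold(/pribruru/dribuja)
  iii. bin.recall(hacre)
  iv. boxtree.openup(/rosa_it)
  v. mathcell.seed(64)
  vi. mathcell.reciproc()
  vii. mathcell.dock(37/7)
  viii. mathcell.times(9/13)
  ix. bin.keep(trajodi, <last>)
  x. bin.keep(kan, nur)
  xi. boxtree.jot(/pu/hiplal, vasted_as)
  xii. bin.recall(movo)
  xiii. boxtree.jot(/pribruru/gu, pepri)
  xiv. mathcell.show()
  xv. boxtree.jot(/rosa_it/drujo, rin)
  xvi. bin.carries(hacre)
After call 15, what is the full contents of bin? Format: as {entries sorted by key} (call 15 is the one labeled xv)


> boxtree.jot /rosa_it wagu
[out] ToolError: is a directory
> boxtree.mkfold /pribruru/dribuja
[out] ok
> bin.recall hacre
[out] ToolError: no such key hacre
> boxtree.openup /rosa_it
[out] ToolError: is a directory
> mathcell.seed 64
[out] 64
> mathcell.reciproc
[out] 1/64
> mathcell.dock 37/7
[out] -2361/448
> mathcell.times 9/13
[out] -21249/5824
> bin.keep trajodi <last>
[out] nil
> bin.keep kan nur
[out] nil
> boxtree.jot /pu/hiplal vasted_as
[out] ToolError: no parent
> bin.recall movo
[out] 67
> boxtree.jot /pribruru/gu pepri
[out] created
> mathcell.show
[out] -21249/5824
> boxtree.jot /rosa_it/drujo rin
[out] overwrote
> bin.carries hacre
[out] no

Answer: {kan=nur, movo=67, trajodi=-21249/5824}


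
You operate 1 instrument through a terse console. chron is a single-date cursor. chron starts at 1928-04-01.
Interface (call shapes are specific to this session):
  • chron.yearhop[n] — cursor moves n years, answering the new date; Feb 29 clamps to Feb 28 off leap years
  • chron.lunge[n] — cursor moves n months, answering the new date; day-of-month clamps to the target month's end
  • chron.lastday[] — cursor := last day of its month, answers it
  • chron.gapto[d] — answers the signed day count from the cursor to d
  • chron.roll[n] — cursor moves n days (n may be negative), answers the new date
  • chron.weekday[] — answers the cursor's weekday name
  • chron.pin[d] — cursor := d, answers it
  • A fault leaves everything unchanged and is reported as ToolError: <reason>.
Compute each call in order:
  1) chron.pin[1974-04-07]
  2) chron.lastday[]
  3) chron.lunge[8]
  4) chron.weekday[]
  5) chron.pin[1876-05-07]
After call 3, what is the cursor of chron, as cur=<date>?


Answer: cur=1974-12-30

Derivation:
·→ chron.pin(d→1974-04-07)
·← 1974-04-07
·→ chron.lastday()
·← 1974-04-30
·→ chron.lunge(n→8)
·← 1974-12-30
·→ chron.weekday()
·← Monday
·→ chron.pin(d→1876-05-07)
·← 1876-05-07


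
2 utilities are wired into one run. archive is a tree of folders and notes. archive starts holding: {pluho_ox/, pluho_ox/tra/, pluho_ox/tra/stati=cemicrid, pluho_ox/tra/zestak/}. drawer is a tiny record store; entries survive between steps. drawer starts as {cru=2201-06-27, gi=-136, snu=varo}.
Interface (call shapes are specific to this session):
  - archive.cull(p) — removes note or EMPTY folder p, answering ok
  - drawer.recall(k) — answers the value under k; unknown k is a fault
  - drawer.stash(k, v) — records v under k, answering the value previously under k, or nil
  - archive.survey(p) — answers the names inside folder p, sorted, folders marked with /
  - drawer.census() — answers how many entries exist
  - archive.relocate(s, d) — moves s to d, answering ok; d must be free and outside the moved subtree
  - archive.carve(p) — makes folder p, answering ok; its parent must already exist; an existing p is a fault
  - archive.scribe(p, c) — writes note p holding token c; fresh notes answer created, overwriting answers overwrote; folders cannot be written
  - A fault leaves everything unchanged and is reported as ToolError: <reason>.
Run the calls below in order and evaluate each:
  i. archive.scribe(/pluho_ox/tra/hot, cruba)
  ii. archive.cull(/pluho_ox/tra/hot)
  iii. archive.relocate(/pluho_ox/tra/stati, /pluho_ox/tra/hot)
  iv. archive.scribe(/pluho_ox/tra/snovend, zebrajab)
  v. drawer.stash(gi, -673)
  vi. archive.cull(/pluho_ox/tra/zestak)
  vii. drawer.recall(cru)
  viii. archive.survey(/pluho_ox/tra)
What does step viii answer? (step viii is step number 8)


% scribe p: /pluho_ox/tra/hot c: cruba
  created
% cull p: /pluho_ox/tra/hot
  ok
% relocate s: /pluho_ox/tra/stati d: /pluho_ox/tra/hot
  ok
% scribe p: /pluho_ox/tra/snovend c: zebrajab
  created
% stash k: gi v: -673
  -136
% cull p: /pluho_ox/tra/zestak
  ok
% recall k: cru
  2201-06-27
% survey p: /pluho_ox/tra
  [hot, snovend]

Answer: [hot, snovend]


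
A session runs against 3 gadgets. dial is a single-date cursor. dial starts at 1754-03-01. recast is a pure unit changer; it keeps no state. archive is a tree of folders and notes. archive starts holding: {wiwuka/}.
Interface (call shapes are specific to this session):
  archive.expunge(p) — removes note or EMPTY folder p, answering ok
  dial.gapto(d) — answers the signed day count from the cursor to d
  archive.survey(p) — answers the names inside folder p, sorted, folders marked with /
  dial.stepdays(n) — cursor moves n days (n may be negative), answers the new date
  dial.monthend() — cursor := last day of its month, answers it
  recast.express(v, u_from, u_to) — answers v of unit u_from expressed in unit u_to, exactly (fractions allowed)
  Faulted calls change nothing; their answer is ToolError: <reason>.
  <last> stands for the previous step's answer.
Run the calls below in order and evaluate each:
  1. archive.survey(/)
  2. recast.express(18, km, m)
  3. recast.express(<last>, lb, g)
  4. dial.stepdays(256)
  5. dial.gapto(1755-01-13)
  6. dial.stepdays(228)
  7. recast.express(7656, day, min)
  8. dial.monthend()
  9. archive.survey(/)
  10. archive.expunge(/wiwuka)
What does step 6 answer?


CALL archive.survey[p=/]
RET  [wiwuka/]
CALL recast.express[v=18; u_from=km; u_to=m]
RET  18000
CALL recast.express[v=<last>; u_from=lb; u_to=g]
RET  408233133/50
CALL dial.stepdays[n=256]
RET  1754-11-12
CALL dial.gapto[d=1755-01-13]
RET  62
CALL dial.stepdays[n=228]
RET  1755-06-28
CALL recast.express[v=7656; u_from=day; u_to=min]
RET  11024640
CALL dial.monthend[]
RET  1755-06-30
CALL archive.survey[p=/]
RET  [wiwuka/]
CALL archive.expunge[p=/wiwuka]
RET  ok

Answer: 1755-06-28


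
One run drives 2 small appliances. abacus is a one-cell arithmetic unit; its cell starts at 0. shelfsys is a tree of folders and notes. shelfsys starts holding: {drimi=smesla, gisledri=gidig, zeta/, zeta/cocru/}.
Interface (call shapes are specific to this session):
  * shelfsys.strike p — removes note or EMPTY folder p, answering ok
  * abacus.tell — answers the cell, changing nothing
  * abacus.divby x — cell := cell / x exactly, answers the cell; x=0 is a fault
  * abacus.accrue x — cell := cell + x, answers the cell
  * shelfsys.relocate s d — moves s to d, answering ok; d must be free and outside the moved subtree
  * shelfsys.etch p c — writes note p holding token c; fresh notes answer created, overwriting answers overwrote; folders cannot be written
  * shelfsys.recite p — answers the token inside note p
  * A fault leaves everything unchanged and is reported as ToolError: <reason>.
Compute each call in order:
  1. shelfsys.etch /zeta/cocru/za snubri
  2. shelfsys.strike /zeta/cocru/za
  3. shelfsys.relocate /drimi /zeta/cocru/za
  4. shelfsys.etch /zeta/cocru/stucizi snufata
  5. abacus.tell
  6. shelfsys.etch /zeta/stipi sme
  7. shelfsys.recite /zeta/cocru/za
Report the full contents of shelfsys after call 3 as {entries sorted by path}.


·→ etch(p=/zeta/cocru/za, c=snubri)
·← created
·→ strike(p=/zeta/cocru/za)
·← ok
·→ relocate(s=/drimi, d=/zeta/cocru/za)
·← ok
·→ etch(p=/zeta/cocru/stucizi, c=snufata)
·← created
·→ tell()
·← 0
·→ etch(p=/zeta/stipi, c=sme)
·← created
·→ recite(p=/zeta/cocru/za)
·← smesla

Answer: {gisledri=gidig, zeta/, zeta/cocru/, zeta/cocru/za=smesla}


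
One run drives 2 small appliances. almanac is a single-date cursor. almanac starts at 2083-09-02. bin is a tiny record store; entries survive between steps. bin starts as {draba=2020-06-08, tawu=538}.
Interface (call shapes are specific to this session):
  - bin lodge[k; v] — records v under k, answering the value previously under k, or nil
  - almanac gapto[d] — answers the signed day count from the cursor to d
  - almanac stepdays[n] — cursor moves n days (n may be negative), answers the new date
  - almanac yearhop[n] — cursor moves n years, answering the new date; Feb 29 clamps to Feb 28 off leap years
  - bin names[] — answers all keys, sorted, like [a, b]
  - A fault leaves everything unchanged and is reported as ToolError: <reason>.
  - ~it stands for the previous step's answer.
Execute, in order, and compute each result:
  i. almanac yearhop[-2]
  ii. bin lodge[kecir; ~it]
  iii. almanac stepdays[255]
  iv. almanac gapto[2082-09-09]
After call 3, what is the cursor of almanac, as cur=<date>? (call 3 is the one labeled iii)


>> almanac yearhop(n: -2)
<< 2081-09-02
>> bin lodge(k: kecir, v: ~it)
<< nil
>> almanac stepdays(n: 255)
<< 2082-05-15
>> almanac gapto(d: 2082-09-09)
<< 117

Answer: cur=2082-05-15


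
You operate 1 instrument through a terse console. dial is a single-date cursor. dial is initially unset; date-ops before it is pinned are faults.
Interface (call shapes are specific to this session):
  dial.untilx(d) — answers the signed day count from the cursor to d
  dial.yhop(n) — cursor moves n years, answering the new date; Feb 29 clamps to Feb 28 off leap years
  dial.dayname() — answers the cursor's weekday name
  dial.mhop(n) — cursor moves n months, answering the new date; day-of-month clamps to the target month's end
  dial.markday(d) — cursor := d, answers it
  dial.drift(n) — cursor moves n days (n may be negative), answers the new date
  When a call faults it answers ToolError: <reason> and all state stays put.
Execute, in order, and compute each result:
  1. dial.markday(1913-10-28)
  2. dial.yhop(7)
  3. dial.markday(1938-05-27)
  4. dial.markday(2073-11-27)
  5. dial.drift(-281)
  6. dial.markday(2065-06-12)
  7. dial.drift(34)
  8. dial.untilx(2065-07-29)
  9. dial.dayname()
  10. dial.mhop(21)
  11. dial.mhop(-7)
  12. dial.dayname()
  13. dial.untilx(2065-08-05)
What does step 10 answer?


Using dial.markday on d: 1913-10-28, — result: 1913-10-28.
I call dial.yhop on n: 7, → 1920-10-28.
I run dial.markday on d: 1938-05-27, which returns 1938-05-27.
I invoke dial.markday on d: 2073-11-27, → 2073-11-27.
I call dial.drift on n: -281: 2073-02-19.
I run dial.markday on d: 2065-06-12, and get 2065-06-12.
I use dial.drift on n: 34, → 2065-07-16.
Invoking dial.untilx on d: 2065-07-29: 13.
Invoking dial.dayname, and observe Thursday.
Next I call dial.mhop on n: 21, yielding 2067-04-16.
Now I run dial.mhop on n: -7, — result: 2066-09-16.
Calling dial.dayname, and observe Thursday.
Using dial.untilx on d: 2065-08-05, yielding -407.

Answer: 2067-04-16
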